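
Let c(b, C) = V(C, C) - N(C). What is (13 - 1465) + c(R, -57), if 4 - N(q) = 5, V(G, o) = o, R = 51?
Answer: -1508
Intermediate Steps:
N(q) = -1 (N(q) = 4 - 1*5 = 4 - 5 = -1)
c(b, C) = 1 + C (c(b, C) = C - 1*(-1) = C + 1 = 1 + C)
(13 - 1465) + c(R, -57) = (13 - 1465) + (1 - 57) = -1452 - 56 = -1508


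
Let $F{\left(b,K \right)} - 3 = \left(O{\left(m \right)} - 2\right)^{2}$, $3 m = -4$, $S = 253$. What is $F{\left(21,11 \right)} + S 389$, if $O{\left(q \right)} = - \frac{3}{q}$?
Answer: $\frac{1574721}{16} \approx 98420.0$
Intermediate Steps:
$m = - \frac{4}{3}$ ($m = \frac{1}{3} \left(-4\right) = - \frac{4}{3} \approx -1.3333$)
$F{\left(b,K \right)} = \frac{49}{16}$ ($F{\left(b,K \right)} = 3 + \left(- \frac{3}{- \frac{4}{3}} - 2\right)^{2} = 3 + \left(\left(-3\right) \left(- \frac{3}{4}\right) - 2\right)^{2} = 3 + \left(\frac{9}{4} - 2\right)^{2} = 3 + \left(\frac{1}{4}\right)^{2} = 3 + \frac{1}{16} = \frac{49}{16}$)
$F{\left(21,11 \right)} + S 389 = \frac{49}{16} + 253 \cdot 389 = \frac{49}{16} + 98417 = \frac{1574721}{16}$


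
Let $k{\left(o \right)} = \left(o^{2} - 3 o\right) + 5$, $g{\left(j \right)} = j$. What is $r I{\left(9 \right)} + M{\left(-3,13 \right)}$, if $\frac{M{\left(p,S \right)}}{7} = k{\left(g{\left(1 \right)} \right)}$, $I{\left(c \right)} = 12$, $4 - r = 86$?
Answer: $-963$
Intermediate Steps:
$r = -82$ ($r = 4 - 86 = -82$)
$k{\left(o \right)} = 5 + o^{2} - 3 o$
$M{\left(p,S \right)} = 21$ ($M{\left(p,S \right)} = 7 \left(5 + 1^{2} - 3\right) = 7 \left(5 + 1 - 3\right) = 7 \cdot 3 = 21$)
$r I{\left(9 \right)} + M{\left(-3,13 \right)} = \left(-82\right) 12 + 21 = -984 + 21 = -963$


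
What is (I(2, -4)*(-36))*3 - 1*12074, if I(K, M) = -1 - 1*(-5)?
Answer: -12506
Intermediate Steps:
I(K, M) = 4 (I(K, M) = -1 + 5 = 4)
(I(2, -4)*(-36))*3 - 1*12074 = (4*(-36))*3 - 1*12074 = -144*3 - 12074 = -432 - 12074 = -12506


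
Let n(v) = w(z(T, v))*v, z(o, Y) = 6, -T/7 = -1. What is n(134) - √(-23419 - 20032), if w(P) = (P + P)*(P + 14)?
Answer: 32160 - I*√43451 ≈ 32160.0 - 208.45*I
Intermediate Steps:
T = 7 (T = -7*(-1) = 7)
w(P) = 2*P*(14 + P) (w(P) = (2*P)*(14 + P) = 2*P*(14 + P))
n(v) = 240*v (n(v) = (2*6*(14 + 6))*v = (2*6*20)*v = 240*v)
n(134) - √(-23419 - 20032) = 240*134 - √(-23419 - 20032) = 32160 - √(-43451) = 32160 - I*√43451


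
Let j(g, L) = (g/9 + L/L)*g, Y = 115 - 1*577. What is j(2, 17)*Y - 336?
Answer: -4396/3 ≈ -1465.3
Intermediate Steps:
Y = -462 (Y = 115 - 577 = -462)
j(g, L) = g*(1 + g/9) (j(g, L) = (g*(⅑) + 1)*g = (g/9 + 1)*g = (1 + g/9)*g = g*(1 + g/9))
j(2, 17)*Y - 336 = ((⅑)*2*(9 + 2))*(-462) - 336 = ((⅑)*2*11)*(-462) - 336 = (22/9)*(-462) - 336 = -3388/3 - 336 = -4396/3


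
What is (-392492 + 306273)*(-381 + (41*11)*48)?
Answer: -1833619473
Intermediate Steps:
(-392492 + 306273)*(-381 + (41*11)*48) = -86219*(-381 + 451*48) = -86219*(-381 + 21648) = -86219*21267 = -1833619473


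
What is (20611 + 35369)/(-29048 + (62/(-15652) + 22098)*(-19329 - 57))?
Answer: -43809948/335282117461 ≈ -0.00013067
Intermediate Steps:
(20611 + 35369)/(-29048 + (62/(-15652) + 22098)*(-19329 - 57)) = 55980/(-29048 + (62*(-1/15652) + 22098)*(-19386)) = 55980/(-29048 + (-31/7826 + 22098)*(-19386)) = 55980/(-29048 + (172938917/7826)*(-19386)) = 55980/(-29048 - 1676296922481/3913) = 55980/(-1676410587305/3913) = 55980*(-3913/1676410587305) = -43809948/335282117461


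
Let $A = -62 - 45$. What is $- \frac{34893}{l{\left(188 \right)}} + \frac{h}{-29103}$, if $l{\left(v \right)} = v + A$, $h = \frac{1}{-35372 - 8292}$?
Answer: $- \frac{1642236966925}{3812260176} \approx -430.78$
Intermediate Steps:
$A = -107$
$h = - \frac{1}{43664}$ ($h = \frac{1}{-43664} = - \frac{1}{43664} \approx -2.2902 \cdot 10^{-5}$)
$l{\left(v \right)} = -107 + v$ ($l{\left(v \right)} = v - 107 = -107 + v$)
$- \frac{34893}{l{\left(188 \right)}} + \frac{h}{-29103} = - \frac{34893}{-107 + 188} - \frac{1}{43664 \left(-29103\right)} = - \frac{34893}{81} - - \frac{1}{1270753392} = \left(-34893\right) \frac{1}{81} + \frac{1}{1270753392} = - \frac{3877}{9} + \frac{1}{1270753392} = - \frac{1642236966925}{3812260176}$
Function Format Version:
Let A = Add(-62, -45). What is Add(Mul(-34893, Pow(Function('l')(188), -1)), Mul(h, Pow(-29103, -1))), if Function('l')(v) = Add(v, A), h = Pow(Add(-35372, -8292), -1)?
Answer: Rational(-1642236966925, 3812260176) ≈ -430.78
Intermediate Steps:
A = -107
h = Rational(-1, 43664) (h = Pow(-43664, -1) = Rational(-1, 43664) ≈ -2.2902e-5)
Function('l')(v) = Add(-107, v) (Function('l')(v) = Add(v, -107) = Add(-107, v))
Add(Mul(-34893, Pow(Function('l')(188), -1)), Mul(h, Pow(-29103, -1))) = Add(Mul(-34893, Pow(Add(-107, 188), -1)), Mul(Rational(-1, 43664), Pow(-29103, -1))) = Add(Mul(-34893, Pow(81, -1)), Mul(Rational(-1, 43664), Rational(-1, 29103))) = Add(Mul(-34893, Rational(1, 81)), Rational(1, 1270753392)) = Add(Rational(-3877, 9), Rational(1, 1270753392)) = Rational(-1642236966925, 3812260176)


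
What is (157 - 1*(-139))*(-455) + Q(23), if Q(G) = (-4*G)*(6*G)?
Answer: -147376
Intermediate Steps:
Q(G) = -24*G²
(157 - 1*(-139))*(-455) + Q(23) = (157 - 1*(-139))*(-455) - 24*23² = (157 + 139)*(-455) - 24*529 = 296*(-455) - 12696 = -134680 - 12696 = -147376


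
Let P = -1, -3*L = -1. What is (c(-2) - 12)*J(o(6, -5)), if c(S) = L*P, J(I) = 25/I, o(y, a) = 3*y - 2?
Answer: -925/48 ≈ -19.271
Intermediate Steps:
L = ⅓ (L = -⅓*(-1) = ⅓ ≈ 0.33333)
o(y, a) = -2 + 3*y
c(S) = -⅓ (c(S) = (⅓)*(-1) = -⅓)
(c(-2) - 12)*J(o(6, -5)) = (-⅓ - 12)*(25/(-2 + 3*6)) = -925/(3*(-2 + 18)) = -925/(3*16) = -37/3*25/16 = -925/48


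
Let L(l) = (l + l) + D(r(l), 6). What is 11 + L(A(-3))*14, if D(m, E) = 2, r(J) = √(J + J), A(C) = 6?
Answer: 207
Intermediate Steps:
r(J) = √2*√J (r(J) = √(2*J) = √2*√J)
L(l) = 2 + 2*l (L(l) = (l + l) + 2 = 2*l + 2 = 2 + 2*l)
11 + L(A(-3))*14 = 11 + (2 + 2*6)*14 = 11 + (2 + 12)*14 = 11 + 14*14 = 11 + 196 = 207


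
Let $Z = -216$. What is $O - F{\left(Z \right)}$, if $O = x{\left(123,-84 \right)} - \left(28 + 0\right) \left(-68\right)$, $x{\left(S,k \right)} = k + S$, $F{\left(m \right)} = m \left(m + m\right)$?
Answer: $-91369$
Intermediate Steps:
$F{\left(m \right)} = 2 m^{2}$ ($F{\left(m \right)} = m 2 m = 2 m^{2}$)
$x{\left(S,k \right)} = S + k$
$O = 1943$ ($O = \left(123 - 84\right) - \left(28 + 0\right) \left(-68\right) = 39 - 28 \left(-68\right) = 39 - -1904 = 39 + 1904 = 1943$)
$O - F{\left(Z \right)} = 1943 - 2 \left(-216\right)^{2} = 1943 - 2 \cdot 46656 = 1943 - 93312 = -91369$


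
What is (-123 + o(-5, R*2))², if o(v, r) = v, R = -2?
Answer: 16384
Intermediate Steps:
(-123 + o(-5, R*2))² = (-123 - 5)² = (-128)² = 16384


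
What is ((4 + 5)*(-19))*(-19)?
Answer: 3249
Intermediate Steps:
((4 + 5)*(-19))*(-19) = (9*(-19))*(-19) = -171*(-19) = 3249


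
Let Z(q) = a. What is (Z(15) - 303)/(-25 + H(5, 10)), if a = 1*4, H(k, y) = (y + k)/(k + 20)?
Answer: 1495/122 ≈ 12.254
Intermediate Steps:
H(k, y) = (k + y)/(20 + k)
a = 4
Z(q) = 4
(Z(15) - 303)/(-25 + H(5, 10)) = (4 - 303)/(-25 + (5 + 10)/(20 + 5)) = -299/(-25 + 15/25) = -299/(-25 + (1/25)*15) = -299/(-25 + ⅗) = -299/(-122/5) = -299*(-5/122) = 1495/122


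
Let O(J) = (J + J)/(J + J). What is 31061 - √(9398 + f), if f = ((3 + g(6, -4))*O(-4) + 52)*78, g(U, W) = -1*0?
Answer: 31061 - 2*√3422 ≈ 30944.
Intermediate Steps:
g(U, W) = 0
O(J) = 1 (O(J) = (2*J)/((2*J)) = (2*J)*(1/(2*J)) = 1)
f = 4290 (f = ((3 + 0)*1 + 52)*78 = (3*1 + 52)*78 = (3 + 52)*78 = 55*78 = 4290)
31061 - √(9398 + f) = 31061 - √(9398 + 4290) = 31061 - √13688 = 31061 - 2*√3422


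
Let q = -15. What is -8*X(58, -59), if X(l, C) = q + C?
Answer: 592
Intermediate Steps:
X(l, C) = -15 + C
-8*X(58, -59) = -8*(-15 - 59) = -8*(-74) = 592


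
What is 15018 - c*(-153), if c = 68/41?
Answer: 626142/41 ≈ 15272.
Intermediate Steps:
c = 68/41 (c = 68*(1/41) = 68/41 ≈ 1.6585)
15018 - c*(-153) = 15018 - 68*(-153)/41 = 15018 - 1*(-10404/41) = 15018 + 10404/41 = 626142/41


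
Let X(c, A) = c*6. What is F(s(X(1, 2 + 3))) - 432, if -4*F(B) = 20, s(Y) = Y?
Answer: -437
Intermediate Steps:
X(c, A) = 6*c
F(B) = -5 (F(B) = -¼*20 = -5)
F(s(X(1, 2 + 3))) - 432 = -5 - 432 = -437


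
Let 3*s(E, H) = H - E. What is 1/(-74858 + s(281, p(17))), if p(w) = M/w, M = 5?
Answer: -51/3822530 ≈ -1.3342e-5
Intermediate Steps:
p(w) = 5/w
s(E, H) = -E/3 + H/3 (s(E, H) = (H - E)/3 = -E/3 + H/3)
1/(-74858 + s(281, p(17))) = 1/(-74858 + (-⅓*281 + (5/17)/3)) = 1/(-74858 + (-281/3 + (5*(1/17))/3)) = 1/(-74858 + (-281/3 + (⅓)*(5/17))) = 1/(-74858 + (-281/3 + 5/51)) = 1/(-74858 - 4772/51) = 1/(-3822530/51) = -51/3822530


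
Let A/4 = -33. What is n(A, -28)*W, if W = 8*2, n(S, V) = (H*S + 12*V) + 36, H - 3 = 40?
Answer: -95616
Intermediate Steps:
H = 43 (H = 3 + 40 = 43)
A = -132 (A = 4*(-33) = -132)
n(S, V) = 36 + 12*V + 43*S (n(S, V) = (43*S + 12*V) + 36 = (12*V + 43*S) + 36 = 36 + 12*V + 43*S)
W = 16
n(A, -28)*W = (36 + 12*(-28) + 43*(-132))*16 = (36 - 336 - 5676)*16 = -5976*16 = -95616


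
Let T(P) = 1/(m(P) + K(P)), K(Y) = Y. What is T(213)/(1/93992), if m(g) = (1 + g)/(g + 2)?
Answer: 20208280/46009 ≈ 439.22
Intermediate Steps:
m(g) = (1 + g)/(2 + g)
T(P) = 1/(P + (1 + P)/(2 + P)) (T(P) = 1/((1 + P)/(2 + P) + P) = 1/(P + (1 + P)/(2 + P)))
T(213)/(1/93992) = ((2 + 213)/(1 + 213 + 213*(2 + 213)))/(1/93992) = (215/(1 + 213 + 213*215))/(1/93992) = (215/(1 + 213 + 45795))*93992 = (215/46009)*93992 = 20208280/46009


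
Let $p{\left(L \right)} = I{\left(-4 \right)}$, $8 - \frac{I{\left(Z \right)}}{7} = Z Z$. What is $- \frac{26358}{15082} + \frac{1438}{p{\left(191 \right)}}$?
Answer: $- \frac{5790991}{211148} \approx -27.426$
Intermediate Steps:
$I{\left(Z \right)} = 56 - 7 Z^{2}$ ($I{\left(Z \right)} = 56 - 7 Z Z = 56 - 7 Z^{2}$)
$p{\left(L \right)} = -56$ ($p{\left(L \right)} = 56 - 7 \left(-4\right)^{2} = 56 - 112 = -56$)
$- \frac{26358}{15082} + \frac{1438}{p{\left(191 \right)}} = - \frac{26358}{15082} + \frac{1438}{-56} = \left(-26358\right) \frac{1}{15082} + 1438 \left(- \frac{1}{56}\right) = - \frac{13179}{7541} - \frac{719}{28} = - \frac{5790991}{211148}$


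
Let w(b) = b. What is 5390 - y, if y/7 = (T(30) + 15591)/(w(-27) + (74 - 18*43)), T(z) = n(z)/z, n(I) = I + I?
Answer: 4027681/727 ≈ 5540.1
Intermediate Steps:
n(I) = 2*I
T(z) = 2 (T(z) = (2*z)/z = 2)
y = -109151/727 (y = 7*((2 + 15591)/(-27 + (74 - 18*43))) = 7*(15593/(-27 + (74 - 774))) = 7*(15593/(-27 - 700)) = 7*(15593/(-727)) = 7*(15593*(-1/727)) = 7*(-15593/727) = -109151/727 ≈ -150.14)
5390 - y = 5390 - 1*(-109151/727) = 5390 + 109151/727 = 4027681/727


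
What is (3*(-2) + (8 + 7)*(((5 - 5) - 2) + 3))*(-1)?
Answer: -9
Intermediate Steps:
(3*(-2) + (8 + 7)*(((5 - 5) - 2) + 3))*(-1) = (-6 + 15*((0 - 2) + 3))*(-1) = (-6 + 15*(-2 + 3))*(-1) = (-6 + 15*1)*(-1) = (-6 + 15)*(-1) = 9*(-1) = -9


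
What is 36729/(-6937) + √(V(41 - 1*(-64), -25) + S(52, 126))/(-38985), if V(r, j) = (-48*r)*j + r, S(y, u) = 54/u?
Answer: -5247/991 - 3*√76286/90965 ≈ -5.3038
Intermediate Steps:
V(r, j) = r - 48*j*r (V(r, j) = -48*j*r + r = r - 48*j*r)
36729/(-6937) + √(V(41 - 1*(-64), -25) + S(52, 126))/(-38985) = 36729/(-6937) + √((41 - 1*(-64))*(1 - 48*(-25)) + 54/126)/(-38985) = 36729*(-1/6937) + √((41 + 64)*(1 + 1200) + 54*(1/126))*(-1/38985) = -5247/991 + √(105*1201 + 3/7)*(-1/38985) = -5247/991 + √(126105 + 3/7)*(-1/38985) = -5247/991 + √(882738/7)*(-1/38985) = -5247/991 + (9*√76286/7)*(-1/38985) = -5247/991 - 3*√76286/90965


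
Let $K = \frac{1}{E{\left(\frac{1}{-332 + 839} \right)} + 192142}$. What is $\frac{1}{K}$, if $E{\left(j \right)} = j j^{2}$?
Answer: $\frac{25040683841707}{130323843} \approx 1.9214 \cdot 10^{5}$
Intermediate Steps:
$E{\left(j \right)} = j^{3}$
$K = \frac{130323843}{25040683841707}$ ($K = \frac{1}{\left(\frac{1}{-332 + 839}\right)^{3} + 192142} = \frac{1}{\left(\frac{1}{507}\right)^{3} + 192142} = \frac{1}{\frac{1}{130323843} + 192142} = \frac{1}{\frac{25040683841707}{130323843}} = \frac{130323843}{25040683841707} \approx 5.2045 \cdot 10^{-6}$)
$\frac{1}{K} = \frac{1}{\frac{130323843}{25040683841707}} = \frac{25040683841707}{130323843}$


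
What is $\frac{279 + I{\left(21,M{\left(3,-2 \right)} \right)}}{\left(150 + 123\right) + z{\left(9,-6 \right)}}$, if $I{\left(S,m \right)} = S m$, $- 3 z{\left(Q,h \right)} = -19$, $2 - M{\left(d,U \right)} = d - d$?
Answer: $\frac{963}{838} \approx 1.1492$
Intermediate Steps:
$M{\left(d,U \right)} = 2$ ($M{\left(d,U \right)} = 2 - \left(d - d\right) = 2 - 0 = 2 + 0 = 2$)
$z{\left(Q,h \right)} = \frac{19}{3}$ ($z{\left(Q,h \right)} = \left(- \frac{1}{3}\right) \left(-19\right) = \frac{19}{3}$)
$\frac{279 + I{\left(21,M{\left(3,-2 \right)} \right)}}{\left(150 + 123\right) + z{\left(9,-6 \right)}} = \frac{279 + 21 \cdot 2}{\left(150 + 123\right) + \frac{19}{3}} = \frac{279 + 42}{273 + \frac{19}{3}} = \frac{321}{\frac{838}{3}} = 321 \cdot \frac{3}{838} = \frac{963}{838}$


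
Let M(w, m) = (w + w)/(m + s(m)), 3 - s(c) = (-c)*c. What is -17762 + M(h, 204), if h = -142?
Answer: -742860410/41823 ≈ -17762.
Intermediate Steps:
s(c) = 3 + c**2 (s(c) = 3 - (-c)*c = 3 - (-1)*c**2 = 3 + c**2)
M(w, m) = 2*w/(3 + m + m**2) (M(w, m) = (w + w)/(m + (3 + m**2)) = (2*w)/(3 + m + m**2) = 2*w/(3 + m + m**2))
-17762 + M(h, 204) = -17762 + 2*(-142)/(3 + 204 + 204**2) = -17762 + 2*(-142)/(3 + 204 + 41616) = -17762 + 2*(-142)/41823 = -17762 + 2*(-142)*(1/41823) = -17762 - 284/41823 = -742860410/41823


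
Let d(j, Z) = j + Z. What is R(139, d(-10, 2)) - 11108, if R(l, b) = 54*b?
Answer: -11540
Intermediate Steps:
d(j, Z) = Z + j
R(139, d(-10, 2)) - 11108 = 54*(2 - 10) - 11108 = 54*(-8) - 11108 = -432 - 11108 = -11540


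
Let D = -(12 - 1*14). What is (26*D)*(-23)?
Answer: -1196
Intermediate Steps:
D = 2 (D = -(12 - 14) = -1*(-2) = 2)
(26*D)*(-23) = (26*2)*(-23) = 52*(-23) = -1196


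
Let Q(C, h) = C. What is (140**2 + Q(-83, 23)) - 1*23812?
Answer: -4295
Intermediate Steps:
(140**2 + Q(-83, 23)) - 1*23812 = (140**2 - 83) - 1*23812 = (19600 - 83) - 23812 = 19517 - 23812 = -4295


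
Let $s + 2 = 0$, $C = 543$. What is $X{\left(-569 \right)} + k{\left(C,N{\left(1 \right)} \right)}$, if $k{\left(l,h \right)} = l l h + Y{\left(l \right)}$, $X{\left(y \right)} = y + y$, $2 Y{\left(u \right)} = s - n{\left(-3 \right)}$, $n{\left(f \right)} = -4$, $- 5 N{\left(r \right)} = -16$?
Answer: $\frac{4711899}{5} \approx 9.4238 \cdot 10^{5}$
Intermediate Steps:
$N{\left(r \right)} = \frac{16}{5}$ ($N{\left(r \right)} = \left(- \frac{1}{5}\right) \left(-16\right) = \frac{16}{5}$)
$s = -2$ ($s = -2 + 0 = -2$)
$Y{\left(u \right)} = 1$ ($Y{\left(u \right)} = \frac{-2 - -4}{2} = \frac{-2 + 4}{2} = \frac{1}{2} \cdot 2 = 1$)
$X{\left(y \right)} = 2 y$
$k{\left(l,h \right)} = 1 + h l^{2}$ ($k{\left(l,h \right)} = l l h + 1 = l^{2} h + 1 = h l^{2} + 1 = 1 + h l^{2}$)
$X{\left(-569 \right)} + k{\left(C,N{\left(1 \right)} \right)} = 2 \left(-569\right) + \left(1 + \frac{16 \cdot 543^{2}}{5}\right) = -1138 + \left(1 + \frac{16}{5} \cdot 294849\right) = -1138 + \left(1 + \frac{4717584}{5}\right) = -1138 + \frac{4717589}{5} = \frac{4711899}{5}$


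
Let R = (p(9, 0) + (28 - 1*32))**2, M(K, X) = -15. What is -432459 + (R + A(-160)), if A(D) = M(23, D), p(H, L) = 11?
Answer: -432425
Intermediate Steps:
A(D) = -15
R = 49 (R = (11 + (28 - 1*32))**2 = (11 + (28 - 32))**2 = (11 - 4)**2 = 7**2 = 49)
-432459 + (R + A(-160)) = -432459 + (49 - 15) = -432459 + 34 = -432425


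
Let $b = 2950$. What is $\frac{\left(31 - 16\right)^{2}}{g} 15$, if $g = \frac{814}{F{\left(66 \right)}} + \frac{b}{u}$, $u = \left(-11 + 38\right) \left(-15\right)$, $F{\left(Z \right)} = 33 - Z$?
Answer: $- \frac{273375}{2588} \approx -105.63$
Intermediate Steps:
$u = -405$ ($u = 27 \left(-15\right) = -405$)
$g = - \frac{2588}{81}$ ($g = \frac{814}{33 - 66} + \frac{2950}{-405} = \frac{814}{33 - 66} + 2950 \left(- \frac{1}{405}\right) = \frac{814}{-33} - \frac{590}{81} = 814 \left(- \frac{1}{33}\right) - \frac{590}{81} = - \frac{74}{3} - \frac{590}{81} = - \frac{2588}{81} \approx -31.951$)
$\frac{\left(31 - 16\right)^{2}}{g} 15 = \frac{\left(31 - 16\right)^{2}}{- \frac{2588}{81}} \cdot 15 = 15^{2} \left(- \frac{81}{2588}\right) 15 = 225 \left(- \frac{81}{2588}\right) 15 = \left(- \frac{18225}{2588}\right) 15 = - \frac{273375}{2588}$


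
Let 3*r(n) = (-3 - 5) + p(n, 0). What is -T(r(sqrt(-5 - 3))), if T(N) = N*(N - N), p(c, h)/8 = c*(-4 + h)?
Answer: 0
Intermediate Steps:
p(c, h) = 8*c*(-4 + h) (p(c, h) = 8*(c*(-4 + h)) = 8*c*(-4 + h))
r(n) = -8/3 - 32*n/3 (r(n) = ((-3 - 5) + 8*n*(-4 + 0))/3 = (-8 + 8*n*(-4))/3 = (-8 - 32*n)/3 = -8/3 - 32*n/3)
T(N) = 0 (T(N) = N*0 = 0)
-T(r(sqrt(-5 - 3))) = -1*0 = 0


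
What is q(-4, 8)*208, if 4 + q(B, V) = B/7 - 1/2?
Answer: -7384/7 ≈ -1054.9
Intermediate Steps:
q(B, V) = -9/2 + B/7 (q(B, V) = -4 + (B/7 - 1/2) = -4 + (B*(⅐) - 1*½) = -4 + (B/7 - ½) = -4 + (-½ + B/7) = -9/2 + B/7)
q(-4, 8)*208 = (-9/2 + (⅐)*(-4))*208 = (-9/2 - 4/7)*208 = -71/14*208 = -7384/7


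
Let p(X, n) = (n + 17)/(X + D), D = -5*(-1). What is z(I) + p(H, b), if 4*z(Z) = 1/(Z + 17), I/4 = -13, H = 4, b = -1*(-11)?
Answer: 3911/1260 ≈ 3.1040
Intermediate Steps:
D = 5
b = 11
I = -52 (I = 4*(-13) = -52)
p(X, n) = (17 + n)/(5 + X) (p(X, n) = (n + 17)/(X + 5) = (17 + n)/(5 + X))
z(Z) = 1/(4*(17 + Z)) (z(Z) = 1/(4*(Z + 17)) = 1/(4*(17 + Z)))
z(I) + p(H, b) = 1/(4*(17 - 52)) + (17 + 11)/(5 + 4) = (¼)/(-35) + 28/9 = (¼)*(-1/35) + (⅑)*28 = -1/140 + 28/9 = 3911/1260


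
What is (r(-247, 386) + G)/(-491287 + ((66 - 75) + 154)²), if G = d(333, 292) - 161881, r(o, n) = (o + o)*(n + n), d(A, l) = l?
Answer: 542957/470262 ≈ 1.1546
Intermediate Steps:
r(o, n) = 4*n*o (r(o, n) = (2*o)*(2*n) = 4*n*o)
G = -161589 (G = 292 - 161881 = -161589)
(r(-247, 386) + G)/(-491287 + ((66 - 75) + 154)²) = (4*386*(-247) - 161589)/(-491287 + ((66 - 75) + 154)²) = (-381368 - 161589)/(-491287 + (-9 + 154)²) = -542957/(-491287 + 145²) = -542957/(-491287 + 21025) = -542957/(-470262) = -542957*(-1/470262) = 542957/470262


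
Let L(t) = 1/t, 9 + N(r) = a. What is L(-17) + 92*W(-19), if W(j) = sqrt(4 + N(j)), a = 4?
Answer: -1/17 + 92*I ≈ -0.058824 + 92.0*I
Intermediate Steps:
N(r) = -5 (N(r) = -9 + 4 = -5)
W(j) = I (W(j) = sqrt(4 - 5) = sqrt(-1) = I)
L(-17) + 92*W(-19) = 1/(-17) + 92*I = -1/17 + 92*I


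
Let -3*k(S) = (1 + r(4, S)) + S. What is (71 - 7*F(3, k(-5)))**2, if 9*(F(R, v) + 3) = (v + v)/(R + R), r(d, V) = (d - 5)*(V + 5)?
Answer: 55115776/6561 ≈ 8400.5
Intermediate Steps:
r(d, V) = (-5 + d)*(5 + V)
k(S) = 4/3 (k(S) = -((1 + (-25 - 5*S + 5*4 + S*4)) + S)/3 = -((1 + (-25 - 5*S + 20 + 4*S)) + S)/3 = -((1 + (-5 - S)) + S)/3 = -((-4 - S) + S)/3 = -1/3*(-4) = 4/3)
F(R, v) = -3 + v/(9*R) (F(R, v) = -3 + ((v + v)/(R + R))/9 = -3 + ((2*v)/((2*R)))/9 = -3 + ((2*v)*(1/(2*R)))/9 = -3 + (v/R)/9 = -3 + v/(9*R))
(71 - 7*F(3, k(-5)))**2 = (71 - 7*(-3 + (1/9)*(4/3)/3))**2 = (71 - 7*(-3 + (1/9)*(4/3)*(1/3)))**2 = (71 - 7*(-3 + 4/81))**2 = (71 - 7*(-239/81))**2 = (71 + 1673/81)**2 = (7424/81)**2 = 55115776/6561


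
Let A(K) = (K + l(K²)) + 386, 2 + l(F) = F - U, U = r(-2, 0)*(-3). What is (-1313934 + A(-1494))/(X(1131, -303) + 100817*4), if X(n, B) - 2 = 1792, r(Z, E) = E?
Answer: 458496/202531 ≈ 2.2638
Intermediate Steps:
U = 0 (U = 0*(-3) = 0)
l(F) = -2 + F (l(F) = -2 + (F - 1*0) = -2 + (F + 0) = -2 + F)
X(n, B) = 1794 (X(n, B) = 2 + 1792 = 1794)
A(K) = 384 + K + K² (A(K) = (K + (-2 + K²)) + 386 = (-2 + K + K²) + 386 = 384 + K + K²)
(-1313934 + A(-1494))/(X(1131, -303) + 100817*4) = (-1313934 + (384 - 1494 + (-1494)²))/(1794 + 100817*4) = (-1313934 + (384 - 1494 + 2232036))/(1794 + 403268) = (-1313934 + 2230926)/405062 = 916992*(1/405062) = 458496/202531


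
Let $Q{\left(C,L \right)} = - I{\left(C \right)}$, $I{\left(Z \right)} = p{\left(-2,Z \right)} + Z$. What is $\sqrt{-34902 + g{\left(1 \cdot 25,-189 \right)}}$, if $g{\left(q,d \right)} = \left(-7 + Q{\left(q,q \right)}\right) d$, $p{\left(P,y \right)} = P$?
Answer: $12 i \sqrt{203} \approx 170.97 i$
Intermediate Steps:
$I{\left(Z \right)} = -2 + Z$
$Q{\left(C,L \right)} = 2 - C$ ($Q{\left(C,L \right)} = - (-2 + C) = 2 - C$)
$g{\left(q,d \right)} = d \left(-5 - q\right)$ ($g{\left(q,d \right)} = \left(-7 - \left(-2 + q\right)\right) d = \left(-5 - q\right) d = d \left(-5 - q\right)$)
$\sqrt{-34902 + g{\left(1 \cdot 25,-189 \right)}} = \sqrt{-34902 - - 189 \left(5 + 1 \cdot 25\right)} = \sqrt{-34902 - - 189 \left(5 + 25\right)} = \sqrt{-34902 - \left(-189\right) 30} = \sqrt{-34902 + 5670} = \sqrt{-29232} = 12 i \sqrt{203}$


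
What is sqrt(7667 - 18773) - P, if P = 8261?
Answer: -8261 + 3*I*sqrt(1234) ≈ -8261.0 + 105.39*I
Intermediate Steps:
sqrt(7667 - 18773) - P = sqrt(7667 - 18773) - 1*8261 = sqrt(-11106) - 8261 = 3*I*sqrt(1234) - 8261 = -8261 + 3*I*sqrt(1234)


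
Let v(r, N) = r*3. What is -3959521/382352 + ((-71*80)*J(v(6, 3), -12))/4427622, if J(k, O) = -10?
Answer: -8754772347731/846455063472 ≈ -10.343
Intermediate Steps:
v(r, N) = 3*r
-3959521/382352 + ((-71*80)*J(v(6, 3), -12))/4427622 = -3959521/382352 + (-71*80*(-10))/4427622 = -3959521*1/382352 - 5680*(-10)*(1/4427622) = -3959521/382352 + 56800*(1/4427622) = -3959521/382352 + 28400/2213811 = -8754772347731/846455063472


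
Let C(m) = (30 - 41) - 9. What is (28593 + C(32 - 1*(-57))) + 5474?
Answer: 34047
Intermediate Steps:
C(m) = -20 (C(m) = -11 - 9 = -20)
(28593 + C(32 - 1*(-57))) + 5474 = (28593 - 20) + 5474 = 28573 + 5474 = 34047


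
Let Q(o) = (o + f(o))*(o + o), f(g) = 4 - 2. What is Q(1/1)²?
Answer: 36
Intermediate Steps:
f(g) = 2
Q(o) = 2*o*(2 + o) (Q(o) = (o + 2)*(o + o) = (2 + o)*(2*o) = 2*o*(2 + o))
Q(1/1)² = (2*(2 + 1/1)/1)² = (2*1*(2 + 1))² = (2*1*3)² = 6² = 36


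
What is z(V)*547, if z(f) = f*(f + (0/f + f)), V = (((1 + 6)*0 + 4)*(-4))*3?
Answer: 2520576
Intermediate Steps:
V = -48 (V = ((7*0 + 4)*(-4))*3 = ((0 + 4)*(-4))*3 = (4*(-4))*3 = -16*3 = -48)
z(f) = 2*f² (z(f) = f*(f + (0 + f)) = f*(f + f) = f*(2*f) = 2*f²)
z(V)*547 = (2*(-48)²)*547 = (2*2304)*547 = 4608*547 = 2520576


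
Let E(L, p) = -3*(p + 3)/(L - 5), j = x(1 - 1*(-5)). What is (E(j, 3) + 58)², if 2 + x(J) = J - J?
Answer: 179776/49 ≈ 3668.9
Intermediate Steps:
x(J) = -2 (x(J) = -2 + (J - J) = -2 + 0 = -2)
j = -2
E(L, p) = -3*(3 + p)/(-5 + L)
(E(j, 3) + 58)² = (3*(-3 - 1*3)/(-5 - 2) + 58)² = (3*(-3 - 3)/(-7) + 58)² = (3*(-⅐)*(-6) + 58)² = (18/7 + 58)² = (424/7)² = 179776/49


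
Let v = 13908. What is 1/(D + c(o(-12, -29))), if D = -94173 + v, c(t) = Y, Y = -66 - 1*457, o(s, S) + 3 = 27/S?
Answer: -1/80788 ≈ -1.2378e-5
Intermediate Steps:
o(s, S) = -3 + 27/S
Y = -523 (Y = -66 - 457 = -523)
c(t) = -523
D = -80265 (D = -94173 + 13908 = -80265)
1/(D + c(o(-12, -29))) = 1/(-80265 - 523) = 1/(-80788) = -1/80788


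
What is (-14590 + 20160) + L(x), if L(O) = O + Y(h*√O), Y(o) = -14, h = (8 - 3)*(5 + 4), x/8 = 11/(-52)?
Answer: 72206/13 ≈ 5554.3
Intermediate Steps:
x = -22/13 (x = 8*(11/(-52)) = 8*(11*(-1/52)) = 8*(-11/52) = -22/13 ≈ -1.6923)
h = 45 (h = 5*9 = 45)
L(O) = -14 + O (L(O) = O - 14 = -14 + O)
(-14590 + 20160) + L(x) = (-14590 + 20160) + (-14 - 22/13) = 5570 - 204/13 = 72206/13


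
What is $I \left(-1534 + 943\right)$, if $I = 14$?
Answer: $-8274$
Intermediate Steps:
$I \left(-1534 + 943\right) = 14 \left(-1534 + 943\right) = 14 \left(-591\right) = -8274$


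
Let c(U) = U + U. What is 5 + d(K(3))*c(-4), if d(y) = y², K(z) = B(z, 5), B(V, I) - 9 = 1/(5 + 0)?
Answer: -16803/25 ≈ -672.12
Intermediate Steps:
B(V, I) = 46/5 (B(V, I) = 9 + 1/(5 + 0) = 9 + 1/5 = 9 + ⅕ = 46/5)
K(z) = 46/5
c(U) = 2*U
5 + d(K(3))*c(-4) = 5 + (46/5)²*(2*(-4)) = 5 + (2116/25)*(-8) = 5 - 16928/25 = -16803/25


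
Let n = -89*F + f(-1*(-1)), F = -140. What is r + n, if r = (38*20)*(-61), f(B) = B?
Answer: -33899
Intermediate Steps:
n = 12461 (n = -89*(-140) - 1*(-1) = 12460 + 1 = 12461)
r = -46360 (r = 760*(-61) = -46360)
r + n = -46360 + 12461 = -33899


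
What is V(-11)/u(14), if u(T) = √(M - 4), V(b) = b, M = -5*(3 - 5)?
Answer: -11*√6/6 ≈ -4.4907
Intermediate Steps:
M = 10 (M = -5*(-2) = 10)
u(T) = √6 (u(T) = √(10 - 4) = √6)
V(-11)/u(14) = -11*√6/6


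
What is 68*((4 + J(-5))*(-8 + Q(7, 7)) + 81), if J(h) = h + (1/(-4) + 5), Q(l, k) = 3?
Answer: 4233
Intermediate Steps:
J(h) = 19/4 + h (J(h) = h + (-¼ + 5) = h + 19/4 = 19/4 + h)
68*((4 + J(-5))*(-8 + Q(7, 7)) + 81) = 68*((4 + (19/4 - 5))*(-8 + 3) + 81) = 68*((4 - ¼)*(-5) + 81) = 68*((15/4)*(-5) + 81) = 68*(-75/4 + 81) = 68*(249/4) = 4233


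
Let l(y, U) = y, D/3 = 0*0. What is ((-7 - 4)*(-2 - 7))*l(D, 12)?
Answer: 0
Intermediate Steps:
D = 0 (D = 3*(0*0) = 3*0 = 0)
((-7 - 4)*(-2 - 7))*l(D, 12) = ((-7 - 4)*(-2 - 7))*0 = -11*(-9)*0 = 99*0 = 0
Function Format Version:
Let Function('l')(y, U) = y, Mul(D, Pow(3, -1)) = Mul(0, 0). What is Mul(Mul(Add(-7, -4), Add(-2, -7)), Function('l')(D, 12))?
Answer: 0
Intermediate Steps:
D = 0 (D = Mul(3, Mul(0, 0)) = Mul(3, 0) = 0)
Mul(Mul(Add(-7, -4), Add(-2, -7)), Function('l')(D, 12)) = Mul(Mul(Add(-7, -4), Add(-2, -7)), 0) = Mul(Mul(-11, -9), 0) = Mul(99, 0) = 0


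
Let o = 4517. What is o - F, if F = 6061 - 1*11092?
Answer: 9548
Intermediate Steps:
F = -5031 (F = 6061 - 11092 = -5031)
o - F = 4517 - 1*(-5031) = 4517 + 5031 = 9548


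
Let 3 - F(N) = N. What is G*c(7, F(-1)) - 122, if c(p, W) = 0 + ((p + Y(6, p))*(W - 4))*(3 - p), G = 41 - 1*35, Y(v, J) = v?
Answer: -122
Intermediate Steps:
G = 6 (G = 41 - 35 = 6)
F(N) = 3 - N
c(p, W) = (-4 + W)*(3 - p)*(6 + p) (c(p, W) = 0 + ((p + 6)*(W - 4))*(3 - p) = 0 + ((6 + p)*(-4 + W))*(3 - p) = 0 + ((-4 + W)*(6 + p))*(3 - p) = 0 + (-4 + W)*(3 - p)*(6 + p) = (-4 + W)*(3 - p)*(6 + p))
G*c(7, F(-1)) - 122 = 6*(-72 + 4*7² + 12*7 + 18*(3 - 1*(-1)) - 1*(3 - 1*(-1))*7² - 3*(3 - 1*(-1))*7) - 122 = 6*(-72 + 4*49 + 84 + 18*(3 + 1) - 1*(3 + 1)*49 - 3*(3 + 1)*7) - 122 = 6*(-72 + 196 + 84 + 18*4 - 1*4*49 - 3*4*7) - 122 = 6*(-72 + 196 + 84 + 72 - 196 - 84) - 122 = 6*0 - 122 = 0 - 122 = -122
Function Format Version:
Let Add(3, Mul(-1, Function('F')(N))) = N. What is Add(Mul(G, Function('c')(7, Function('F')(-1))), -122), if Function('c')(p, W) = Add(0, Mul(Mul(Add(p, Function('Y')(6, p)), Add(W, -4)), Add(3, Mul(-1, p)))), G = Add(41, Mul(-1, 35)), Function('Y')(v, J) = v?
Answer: -122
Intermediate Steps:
G = 6 (G = Add(41, -35) = 6)
Function('F')(N) = Add(3, Mul(-1, N))
Function('c')(p, W) = Mul(Add(-4, W), Add(3, Mul(-1, p)), Add(6, p)) (Function('c')(p, W) = Add(0, Mul(Mul(Add(p, 6), Add(W, -4)), Add(3, Mul(-1, p)))) = Add(0, Mul(Mul(Add(6, p), Add(-4, W)), Add(3, Mul(-1, p)))) = Add(0, Mul(Mul(Add(-4, W), Add(6, p)), Add(3, Mul(-1, p)))) = Add(0, Mul(Add(-4, W), Add(3, Mul(-1, p)), Add(6, p))) = Mul(Add(-4, W), Add(3, Mul(-1, p)), Add(6, p)))
Add(Mul(G, Function('c')(7, Function('F')(-1))), -122) = Add(Mul(6, Add(-72, Mul(4, Pow(7, 2)), Mul(12, 7), Mul(18, Add(3, Mul(-1, -1))), Mul(-1, Add(3, Mul(-1, -1)), Pow(7, 2)), Mul(-3, Add(3, Mul(-1, -1)), 7))), -122) = Add(Mul(6, Add(-72, Mul(4, 49), 84, Mul(18, Add(3, 1)), Mul(-1, Add(3, 1), 49), Mul(-3, Add(3, 1), 7))), -122) = Add(Mul(6, Add(-72, 196, 84, Mul(18, 4), Mul(-1, 4, 49), Mul(-3, 4, 7))), -122) = Add(Mul(6, Add(-72, 196, 84, 72, -196, -84)), -122) = Add(Mul(6, 0), -122) = Add(0, -122) = -122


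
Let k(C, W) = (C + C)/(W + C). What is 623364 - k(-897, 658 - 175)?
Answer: 1870079/3 ≈ 6.2336e+5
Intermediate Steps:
k(C, W) = 2*C/(C + W) (k(C, W) = (2*C)/(C + W) = 2*C/(C + W))
623364 - k(-897, 658 - 175) = 623364 - 2*(-897)/(-897 + (658 - 175)) = 623364 - 2*(-897)/(-897 + 483) = 623364 - 2*(-897)/(-414) = 623364 - 2*(-897)*(-1)/414 = 623364 - 1*13/3 = 623364 - 13/3 = 1870079/3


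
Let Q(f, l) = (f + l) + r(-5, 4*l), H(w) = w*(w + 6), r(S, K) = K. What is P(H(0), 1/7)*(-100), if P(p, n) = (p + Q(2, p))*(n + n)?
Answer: -400/7 ≈ -57.143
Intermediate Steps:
H(w) = w*(6 + w)
Q(f, l) = f + 5*l (Q(f, l) = (f + l) + 4*l = f + 5*l)
P(p, n) = 2*n*(2 + 6*p) (P(p, n) = (p + (2 + 5*p))*(n + n) = (2 + 6*p)*(2*n) = 2*n*(2 + 6*p))
P(H(0), 1/7)*(-100) = (4*(1 + 3*(0*(6 + 0)))/7)*(-100) = (4*(1/7)*(1 + 3*(0*6)))*(-100) = (4*(1/7)*(1 + 3*0))*(-100) = (4*(1/7)*(1 + 0))*(-100) = (4*(1/7)*1)*(-100) = (4/7)*(-100) = -400/7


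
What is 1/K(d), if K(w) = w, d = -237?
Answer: -1/237 ≈ -0.0042194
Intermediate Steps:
1/K(d) = 1/(-237) = -1/237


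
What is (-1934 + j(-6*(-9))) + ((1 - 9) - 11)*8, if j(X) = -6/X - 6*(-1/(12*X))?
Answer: -225299/108 ≈ -2086.1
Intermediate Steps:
j(X) = -11/(2*X) (j(X) = -6/X - 6*(-1/(12*X)) = -6/X - (-1)/(2*X) = -6/X + 1/(2*X) = -11/(2*X))
(-1934 + j(-6*(-9))) + ((1 - 9) - 11)*8 = (-1934 - 11/(2*((-6*(-9))))) + ((1 - 9) - 11)*8 = (-1934 - 11/2/54) + (-8 - 11)*8 = (-1934 - 11/2*1/54) - 19*8 = (-1934 - 11/108) - 152 = -208883/108 - 152 = -225299/108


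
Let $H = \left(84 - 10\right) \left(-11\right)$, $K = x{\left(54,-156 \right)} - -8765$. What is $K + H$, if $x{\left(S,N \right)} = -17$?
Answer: $7934$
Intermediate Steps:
$K = 8748$ ($K = -17 - -8765 = -17 + 8765 = 8748$)
$H = -814$ ($H = 74 \left(-11\right) = -814$)
$K + H = 8748 - 814 = 7934$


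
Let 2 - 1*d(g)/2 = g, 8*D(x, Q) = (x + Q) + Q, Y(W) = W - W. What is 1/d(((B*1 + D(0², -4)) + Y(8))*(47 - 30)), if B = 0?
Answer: 1/38 ≈ 0.026316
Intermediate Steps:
Y(W) = 0
D(x, Q) = Q/4 + x/8 (D(x, Q) = ((x + Q) + Q)/8 = ((Q + x) + Q)/8 = (x + 2*Q)/8 = Q/4 + x/8)
d(g) = 4 - 2*g
1/d(((B*1 + D(0², -4)) + Y(8))*(47 - 30)) = 1/(4 - 2*((0*1 + ((¼)*(-4) + (⅛)*0²)) + 0)*(47 - 30)) = 1/(4 - 2*((0 + (-1 + (⅛)*0)) + 0)*17) = 1/(4 - 2*((0 + (-1 + 0)) + 0)*17) = 1/(4 - 2*((0 - 1) + 0)*17) = 1/(4 - 2*(-1 + 0)*17) = 1/(4 - (-2)*17) = 1/(4 - 2*(-17)) = 1/(4 + 34) = 1/38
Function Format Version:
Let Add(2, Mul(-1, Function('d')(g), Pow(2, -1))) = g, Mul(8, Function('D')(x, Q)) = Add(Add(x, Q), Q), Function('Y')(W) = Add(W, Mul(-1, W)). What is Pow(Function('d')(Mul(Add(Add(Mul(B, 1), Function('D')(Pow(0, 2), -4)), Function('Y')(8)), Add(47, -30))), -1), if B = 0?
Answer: Rational(1, 38) ≈ 0.026316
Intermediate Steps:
Function('Y')(W) = 0
Function('D')(x, Q) = Add(Mul(Rational(1, 4), Q), Mul(Rational(1, 8), x)) (Function('D')(x, Q) = Mul(Rational(1, 8), Add(Add(x, Q), Q)) = Mul(Rational(1, 8), Add(Add(Q, x), Q)) = Mul(Rational(1, 8), Add(x, Mul(2, Q))) = Add(Mul(Rational(1, 4), Q), Mul(Rational(1, 8), x)))
Function('d')(g) = Add(4, Mul(-2, g))
Pow(Function('d')(Mul(Add(Add(Mul(B, 1), Function('D')(Pow(0, 2), -4)), Function('Y')(8)), Add(47, -30))), -1) = Pow(Add(4, Mul(-2, Mul(Add(Add(Mul(0, 1), Add(Mul(Rational(1, 4), -4), Mul(Rational(1, 8), Pow(0, 2)))), 0), Add(47, -30)))), -1) = Pow(Add(4, Mul(-2, Mul(Add(Add(0, Add(-1, Mul(Rational(1, 8), 0))), 0), 17))), -1) = Pow(Add(4, Mul(-2, Mul(Add(Add(0, Add(-1, 0)), 0), 17))), -1) = Pow(Add(4, Mul(-2, Mul(Add(Add(0, -1), 0), 17))), -1) = Pow(Add(4, Mul(-2, Mul(Add(-1, 0), 17))), -1) = Pow(Add(4, Mul(-2, Mul(-1, 17))), -1) = Pow(Add(4, Mul(-2, -17)), -1) = Pow(Add(4, 34), -1) = Pow(38, -1) = Rational(1, 38)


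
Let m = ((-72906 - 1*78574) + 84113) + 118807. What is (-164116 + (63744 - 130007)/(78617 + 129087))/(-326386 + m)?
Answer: 34087615927/57107383984 ≈ 0.59690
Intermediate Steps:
m = 51440 (m = ((-72906 - 78574) + 84113) + 118807 = (-151480 + 84113) + 118807 = -67367 + 118807 = 51440)
(-164116 + (63744 - 130007)/(78617 + 129087))/(-326386 + m) = (-164116 + (63744 - 130007)/(78617 + 129087))/(-326386 + 51440) = (-164116 - 66263/207704)/(-274946) = (-164116 - 66263*1/207704)*(-1/274946) = (-164116 - 66263/207704)*(-1/274946) = -34087615927/207704*(-1/274946) = 34087615927/57107383984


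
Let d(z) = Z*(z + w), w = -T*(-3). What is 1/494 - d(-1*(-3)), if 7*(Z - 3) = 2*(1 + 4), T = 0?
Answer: -45935/3458 ≈ -13.284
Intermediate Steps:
w = 0 (w = -1*0*(-3) = 0*(-3) = 0)
Z = 31/7 (Z = 3 + (2*(1 + 4))/7 = 3 + (2*5)/7 = 3 + (1/7)*10 = 3 + 10/7 = 31/7 ≈ 4.4286)
d(z) = 31*z/7 (d(z) = 31*(z + 0)/7 = 31*z/7)
1/494 - d(-1*(-3)) = 1/494 - 31*(-1*(-3))/7 = 1/494 - 31*3/7 = 1/494 - 1*93/7 = 1/494 - 93/7 = -45935/3458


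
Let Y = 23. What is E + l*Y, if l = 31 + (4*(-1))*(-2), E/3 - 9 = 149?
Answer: 1371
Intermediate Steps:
E = 474 (E = 27 + 3*149 = 27 + 447 = 474)
l = 39 (l = 31 - 4*(-2) = 31 + 8 = 39)
E + l*Y = 474 + 39*23 = 474 + 897 = 1371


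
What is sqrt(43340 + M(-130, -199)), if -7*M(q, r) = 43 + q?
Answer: sqrt(2124269)/7 ≈ 208.21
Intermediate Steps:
M(q, r) = -43/7 - q/7 (M(q, r) = -(43 + q)/7 = -43/7 - q/7)
sqrt(43340 + M(-130, -199)) = sqrt(43340 + (-43/7 - 1/7*(-130))) = sqrt(43340 + (-43/7 + 130/7)) = sqrt(43340 + 87/7) = sqrt(303467/7) = sqrt(2124269)/7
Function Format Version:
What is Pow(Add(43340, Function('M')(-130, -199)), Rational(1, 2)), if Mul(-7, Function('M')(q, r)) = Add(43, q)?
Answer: Mul(Rational(1, 7), Pow(2124269, Rational(1, 2))) ≈ 208.21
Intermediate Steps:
Function('M')(q, r) = Add(Rational(-43, 7), Mul(Rational(-1, 7), q)) (Function('M')(q, r) = Mul(Rational(-1, 7), Add(43, q)) = Add(Rational(-43, 7), Mul(Rational(-1, 7), q)))
Pow(Add(43340, Function('M')(-130, -199)), Rational(1, 2)) = Pow(Add(43340, Add(Rational(-43, 7), Mul(Rational(-1, 7), -130))), Rational(1, 2)) = Pow(Add(43340, Add(Rational(-43, 7), Rational(130, 7))), Rational(1, 2)) = Pow(Add(43340, Rational(87, 7)), Rational(1, 2)) = Pow(Rational(303467, 7), Rational(1, 2)) = Mul(Rational(1, 7), Pow(2124269, Rational(1, 2)))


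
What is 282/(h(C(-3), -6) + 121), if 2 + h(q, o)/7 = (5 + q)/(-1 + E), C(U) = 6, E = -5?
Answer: 1692/565 ≈ 2.9947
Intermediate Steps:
h(q, o) = -119/6 - 7*q/6 (h(q, o) = -14 + 7*((5 + q)/(-1 - 5)) = -14 + 7*((5 + q)/(-6)) = -14 + 7*((5 + q)*(-⅙)) = -14 + 7*(-⅚ - q/6) = -14 + (-35/6 - 7*q/6) = -119/6 - 7*q/6)
282/(h(C(-3), -6) + 121) = 282/((-119/6 - 7/6*6) + 121) = 282/((-119/6 - 7) + 121) = 282/(-161/6 + 121) = 282/(565/6) = 282*(6/565) = 1692/565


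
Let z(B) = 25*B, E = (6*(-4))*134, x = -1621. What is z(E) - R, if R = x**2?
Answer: -2708041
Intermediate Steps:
R = 2627641 (R = (-1621)**2 = 2627641)
E = -3216 (E = -24*134 = -3216)
z(E) - R = 25*(-3216) - 1*2627641 = -80400 - 2627641 = -2708041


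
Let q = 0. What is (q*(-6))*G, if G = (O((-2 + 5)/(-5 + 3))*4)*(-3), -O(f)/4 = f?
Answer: 0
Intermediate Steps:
O(f) = -4*f
G = -72 (G = (-4*(-2 + 5)/(-5 + 3)*4)*(-3) = (-12/(-2)*4)*(-3) = (-12*(-1)/2*4)*(-3) = (-4*(-3/2)*4)*(-3) = (6*4)*(-3) = 24*(-3) = -72)
(q*(-6))*G = (0*(-6))*(-72) = 0*(-72) = 0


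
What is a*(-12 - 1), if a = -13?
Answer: 169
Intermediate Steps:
a*(-12 - 1) = -13*(-12 - 1) = -13*(-13) = 169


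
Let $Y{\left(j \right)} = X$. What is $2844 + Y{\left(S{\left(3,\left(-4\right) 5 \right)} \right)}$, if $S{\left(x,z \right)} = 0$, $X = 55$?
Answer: $2899$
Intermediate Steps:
$Y{\left(j \right)} = 55$
$2844 + Y{\left(S{\left(3,\left(-4\right) 5 \right)} \right)} = 2844 + 55 = 2899$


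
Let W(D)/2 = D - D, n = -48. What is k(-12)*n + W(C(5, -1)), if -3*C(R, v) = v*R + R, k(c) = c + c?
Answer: 1152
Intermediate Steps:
k(c) = 2*c
C(R, v) = -R/3 - R*v/3 (C(R, v) = -(v*R + R)/3 = -(R*v + R)/3 = -(R + R*v)/3 = -R/3 - R*v/3)
W(D) = 0 (W(D) = 2*(D - D) = 2*0 = 0)
k(-12)*n + W(C(5, -1)) = (2*(-12))*(-48) + 0 = -24*(-48) + 0 = 1152 + 0 = 1152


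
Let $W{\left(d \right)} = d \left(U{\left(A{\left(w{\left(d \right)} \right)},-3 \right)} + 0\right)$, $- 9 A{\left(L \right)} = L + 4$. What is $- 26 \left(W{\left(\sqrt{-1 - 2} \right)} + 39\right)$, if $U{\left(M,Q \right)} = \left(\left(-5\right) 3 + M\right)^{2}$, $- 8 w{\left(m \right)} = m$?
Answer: $- \frac{56563}{54} - \frac{16075033 i \sqrt{3}}{2592} \approx -1047.5 - 10742.0 i$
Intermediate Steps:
$w{\left(m \right)} = - \frac{m}{8}$
$A{\left(L \right)} = - \frac{4}{9} - \frac{L}{9}$ ($A{\left(L \right)} = - \frac{L + 4}{9} = - \frac{4 + L}{9} = - \frac{4}{9} - \frac{L}{9}$)
$U{\left(M,Q \right)} = \left(-15 + M\right)^{2}$
$W{\left(d \right)} = d \left(- \frac{139}{9} + \frac{d}{72}\right)^{2}$ ($W{\left(d \right)} = d \left(\left(-15 - \left(\frac{4}{9} + \frac{\left(- \frac{1}{8}\right) d}{9}\right)\right)^{2} + 0\right) = d \left(\left(-15 + \left(- \frac{4}{9} + \frac{d}{72}\right)\right)^{2} + 0\right) = d \left(\left(- \frac{139}{9} + \frac{d}{72}\right)^{2} + 0\right) = d \left(- \frac{139}{9} + \frac{d}{72}\right)^{2}$)
$- 26 \left(W{\left(\sqrt{-1 - 2} \right)} + 39\right) = - 26 \left(\frac{\sqrt{-1 - 2} \left(1112 - \sqrt{-1 - 2}\right)^{2}}{5184} + 39\right) = - 26 \left(\frac{\sqrt{-3} \left(1112 - \sqrt{-3}\right)^{2}}{5184} + 39\right) = - 26 \left(\frac{i \sqrt{3} \left(1112 - i \sqrt{3}\right)^{2}}{5184} + 39\right) = - 26 \left(39 + \frac{i \sqrt{3} \left(1112 - i \sqrt{3}\right)^{2}}{5184}\right) = -1014 - \frac{13 i \sqrt{3} \left(1112 - i \sqrt{3}\right)^{2}}{2592}$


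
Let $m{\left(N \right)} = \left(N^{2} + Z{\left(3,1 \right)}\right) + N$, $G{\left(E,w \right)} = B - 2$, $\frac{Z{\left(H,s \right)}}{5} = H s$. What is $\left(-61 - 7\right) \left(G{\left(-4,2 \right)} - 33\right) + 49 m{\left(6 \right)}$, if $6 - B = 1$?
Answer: $4833$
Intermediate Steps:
$B = 5$ ($B = 6 - 1 = 5$)
$Z{\left(H,s \right)} = 5 H s$
$G{\left(E,w \right)} = 3$ ($G{\left(E,w \right)} = 5 - 2 = 3$)
$m{\left(N \right)} = 15 + N + N^{2}$ ($m{\left(N \right)} = \left(N^{2} + 5 \cdot 3 \cdot 1\right) + N = \left(N^{2} + 15\right) + N = \left(15 + N^{2}\right) + N = 15 + N + N^{2}$)
$\left(-61 - 7\right) \left(G{\left(-4,2 \right)} - 33\right) + 49 m{\left(6 \right)} = \left(-61 - 7\right) \left(3 - 33\right) + 49 \left(15 + 6 + 6^{2}\right) = \left(-68\right) \left(-30\right) + 49 \left(15 + 6 + 36\right) = 2040 + 49 \cdot 57 = 2040 + 2793 = 4833$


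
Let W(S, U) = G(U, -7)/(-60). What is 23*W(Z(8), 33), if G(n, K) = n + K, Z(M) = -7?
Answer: -299/30 ≈ -9.9667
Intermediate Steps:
G(n, K) = K + n
W(S, U) = 7/60 - U/60 (W(S, U) = (-7 + U)/(-60) = (-7 + U)*(-1/60) = 7/60 - U/60)
23*W(Z(8), 33) = 23*(7/60 - 1/60*33) = 23*(7/60 - 11/20) = 23*(-13/30) = -299/30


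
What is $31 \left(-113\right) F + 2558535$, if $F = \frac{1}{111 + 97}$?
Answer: $\frac{532171777}{208} \approx 2.5585 \cdot 10^{6}$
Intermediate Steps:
$F = \frac{1}{208} \approx 0.0048077$
$31 \left(-113\right) F + 2558535 = 31 \left(-113\right) \frac{1}{208} + 2558535 = \left(-3503\right) \frac{1}{208} + 2558535 = - \frac{3503}{208} + 2558535 = \frac{532171777}{208}$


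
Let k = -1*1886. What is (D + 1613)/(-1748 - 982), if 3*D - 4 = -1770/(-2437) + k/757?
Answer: -1786230739/3021797142 ≈ -0.59111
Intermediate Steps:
k = -1886
D = 4122944/5534427 (D = 4/3 + (-1770/(-2437) - 1886/757)/3 = 4/3 + (-1770*(-1/2437) - 1886*1/757)/3 = 4/3 + (1770/2437 - 1886/757)/3 = 4/3 + (⅓)*(-3256292/1844809) = 4/3 - 3256292/5534427 = 4122944/5534427 ≈ 0.74496)
(D + 1613)/(-1748 - 982) = (4122944/5534427 + 1613)/(-1748 - 982) = (8931153695/5534427)/(-2730) = (8931153695/5534427)*(-1/2730) = -1786230739/3021797142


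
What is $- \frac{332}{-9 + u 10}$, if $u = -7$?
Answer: $\frac{332}{79} \approx 4.2025$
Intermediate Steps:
$- \frac{332}{-9 + u 10} = - \frac{332}{-9 - 70} = - \frac{332}{-79} = \left(-332\right) \left(- \frac{1}{79}\right) = \frac{332}{79}$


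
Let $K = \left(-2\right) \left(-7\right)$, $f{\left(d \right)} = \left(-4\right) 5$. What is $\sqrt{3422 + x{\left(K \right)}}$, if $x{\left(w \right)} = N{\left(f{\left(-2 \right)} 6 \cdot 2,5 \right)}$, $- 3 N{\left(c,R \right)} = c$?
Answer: $\sqrt{3502} \approx 59.178$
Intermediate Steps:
$f{\left(d \right)} = -20$
$K = 14$
$N{\left(c,R \right)} = - \frac{c}{3}$
$x{\left(w \right)} = 80$ ($x{\left(w \right)} = - \frac{\left(-20\right) 6 \cdot 2}{3} = - \frac{\left(-120\right) 2}{3} = \left(- \frac{1}{3}\right) \left(-240\right) = 80$)
$\sqrt{3422 + x{\left(K \right)}} = \sqrt{3422 + 80} = \sqrt{3502}$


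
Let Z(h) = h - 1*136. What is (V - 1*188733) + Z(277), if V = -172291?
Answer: -360883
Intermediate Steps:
Z(h) = -136 + h (Z(h) = h - 136 = -136 + h)
(V - 1*188733) + Z(277) = (-172291 - 1*188733) + (-136 + 277) = (-172291 - 188733) + 141 = -361024 + 141 = -360883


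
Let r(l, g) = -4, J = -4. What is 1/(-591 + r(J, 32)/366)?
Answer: -183/108155 ≈ -0.0016920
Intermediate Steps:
1/(-591 + r(J, 32)/366) = 1/(-591 - 4/366) = 1/(-591 - 4*1/366) = 1/(-591 - 2/183) = 1/(-108155/183) = -183/108155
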